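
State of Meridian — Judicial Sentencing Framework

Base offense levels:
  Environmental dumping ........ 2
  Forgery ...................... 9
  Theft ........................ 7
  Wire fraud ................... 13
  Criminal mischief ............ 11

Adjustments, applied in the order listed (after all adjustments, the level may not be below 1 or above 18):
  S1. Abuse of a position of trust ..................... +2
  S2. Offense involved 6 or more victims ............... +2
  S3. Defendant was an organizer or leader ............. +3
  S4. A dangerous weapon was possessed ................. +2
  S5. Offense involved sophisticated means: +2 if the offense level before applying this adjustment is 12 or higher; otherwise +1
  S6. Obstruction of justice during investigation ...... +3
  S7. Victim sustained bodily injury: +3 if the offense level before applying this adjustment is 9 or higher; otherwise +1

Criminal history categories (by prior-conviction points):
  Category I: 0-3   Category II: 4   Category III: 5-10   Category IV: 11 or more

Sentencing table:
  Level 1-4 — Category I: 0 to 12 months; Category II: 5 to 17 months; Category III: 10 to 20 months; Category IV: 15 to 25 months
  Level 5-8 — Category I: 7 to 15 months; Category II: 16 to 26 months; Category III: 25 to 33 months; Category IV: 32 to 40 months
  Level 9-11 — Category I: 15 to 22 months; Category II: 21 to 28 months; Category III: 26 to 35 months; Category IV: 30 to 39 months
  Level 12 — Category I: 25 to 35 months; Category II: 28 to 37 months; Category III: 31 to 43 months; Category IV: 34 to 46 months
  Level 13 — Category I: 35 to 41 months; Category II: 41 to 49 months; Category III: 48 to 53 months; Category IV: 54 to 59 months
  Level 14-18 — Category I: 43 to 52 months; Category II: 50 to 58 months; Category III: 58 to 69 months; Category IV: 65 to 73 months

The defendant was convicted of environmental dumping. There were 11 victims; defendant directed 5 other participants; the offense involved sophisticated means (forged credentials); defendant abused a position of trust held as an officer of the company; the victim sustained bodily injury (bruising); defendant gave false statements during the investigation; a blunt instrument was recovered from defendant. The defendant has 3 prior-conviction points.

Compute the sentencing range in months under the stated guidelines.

Base offense level for environmental dumping: 2.
S1 applies: 2 + 2 = 4.
S2 applies: 4 + 2 = 6.
S3 applies: 6 + 3 = 9.
S4 applies: 9 + 2 = 11.
S5 applies (level before this adjustment is 11 < 12, so +1): 11 + 1 = 12.
S6 applies: 12 + 3 = 15.
S7 applies (level before this adjustment is 15 ≥ 9, so +3): 15 + 3 = 18.
Final offense level: 18.
Criminal history: 3 prior points → Category I (0-3).
Level 18 falls in the 14-18 band.
Grid: Level 14-18 × Category I = 43-52 months.

43-52 months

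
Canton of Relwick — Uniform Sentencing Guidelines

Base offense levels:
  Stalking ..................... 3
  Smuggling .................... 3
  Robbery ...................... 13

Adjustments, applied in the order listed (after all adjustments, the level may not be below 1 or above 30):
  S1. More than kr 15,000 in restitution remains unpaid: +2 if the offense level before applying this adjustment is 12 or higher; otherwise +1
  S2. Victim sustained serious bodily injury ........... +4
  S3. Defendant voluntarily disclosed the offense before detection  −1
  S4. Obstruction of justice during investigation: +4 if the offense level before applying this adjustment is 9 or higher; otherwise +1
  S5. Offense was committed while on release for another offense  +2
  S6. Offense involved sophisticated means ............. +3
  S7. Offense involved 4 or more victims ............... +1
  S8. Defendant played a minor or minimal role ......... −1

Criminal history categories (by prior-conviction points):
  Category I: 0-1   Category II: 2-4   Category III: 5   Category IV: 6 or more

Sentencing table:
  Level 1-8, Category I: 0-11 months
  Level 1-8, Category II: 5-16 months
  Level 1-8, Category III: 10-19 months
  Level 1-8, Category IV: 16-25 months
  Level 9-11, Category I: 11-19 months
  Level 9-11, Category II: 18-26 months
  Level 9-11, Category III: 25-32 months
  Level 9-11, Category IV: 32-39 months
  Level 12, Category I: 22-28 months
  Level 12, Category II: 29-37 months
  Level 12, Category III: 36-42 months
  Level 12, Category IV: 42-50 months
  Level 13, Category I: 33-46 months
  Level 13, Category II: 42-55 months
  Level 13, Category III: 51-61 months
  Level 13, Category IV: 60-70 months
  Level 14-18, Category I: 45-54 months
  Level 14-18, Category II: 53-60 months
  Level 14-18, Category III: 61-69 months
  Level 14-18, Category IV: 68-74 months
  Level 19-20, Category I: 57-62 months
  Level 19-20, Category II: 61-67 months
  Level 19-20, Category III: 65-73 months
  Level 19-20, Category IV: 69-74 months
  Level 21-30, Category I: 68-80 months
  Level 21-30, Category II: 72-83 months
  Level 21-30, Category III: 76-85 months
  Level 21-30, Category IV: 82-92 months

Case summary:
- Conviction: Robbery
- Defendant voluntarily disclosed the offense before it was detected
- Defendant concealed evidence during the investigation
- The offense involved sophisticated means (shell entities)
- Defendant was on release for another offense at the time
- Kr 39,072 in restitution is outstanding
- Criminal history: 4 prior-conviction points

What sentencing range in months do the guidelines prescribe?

Base offense level for robbery: 13.
S1 applies (level before this adjustment is 13 ≥ 12, so +2): 13 + 2 = 15.
S3 applies: 15 − 1 = 14.
S4 applies (level before this adjustment is 14 ≥ 9, so +4): 14 + 4 = 18.
S5 applies: 18 + 2 = 20.
S6 applies: 20 + 3 = 23.
Final offense level: 23.
Criminal history: 4 prior points → Category II (2-4).
Level 23 falls in the 21-30 band.
Grid: Level 21-30 × Category II = 72-83 months.

72-83 months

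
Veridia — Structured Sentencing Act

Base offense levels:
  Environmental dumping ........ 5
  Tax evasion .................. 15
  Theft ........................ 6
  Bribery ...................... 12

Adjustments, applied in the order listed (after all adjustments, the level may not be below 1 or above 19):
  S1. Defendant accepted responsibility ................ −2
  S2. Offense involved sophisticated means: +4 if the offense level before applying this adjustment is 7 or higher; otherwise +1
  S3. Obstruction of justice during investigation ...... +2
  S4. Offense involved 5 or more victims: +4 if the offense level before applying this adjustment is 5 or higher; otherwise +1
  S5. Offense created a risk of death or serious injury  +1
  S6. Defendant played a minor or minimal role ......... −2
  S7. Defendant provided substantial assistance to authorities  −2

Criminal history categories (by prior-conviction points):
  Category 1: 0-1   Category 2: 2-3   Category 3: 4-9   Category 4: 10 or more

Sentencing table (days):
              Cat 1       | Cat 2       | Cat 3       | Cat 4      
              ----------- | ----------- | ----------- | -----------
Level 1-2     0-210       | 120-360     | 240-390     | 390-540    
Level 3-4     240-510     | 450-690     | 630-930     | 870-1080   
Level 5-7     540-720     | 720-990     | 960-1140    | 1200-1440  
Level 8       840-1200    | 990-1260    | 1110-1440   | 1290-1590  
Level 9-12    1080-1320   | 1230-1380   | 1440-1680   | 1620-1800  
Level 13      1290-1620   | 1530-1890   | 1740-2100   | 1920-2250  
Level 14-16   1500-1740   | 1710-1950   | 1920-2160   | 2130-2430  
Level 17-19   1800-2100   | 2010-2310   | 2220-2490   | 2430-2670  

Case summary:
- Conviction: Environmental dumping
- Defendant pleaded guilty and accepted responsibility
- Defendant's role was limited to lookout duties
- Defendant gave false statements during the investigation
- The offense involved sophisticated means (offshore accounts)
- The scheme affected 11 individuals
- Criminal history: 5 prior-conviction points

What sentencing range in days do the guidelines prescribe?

1110-1440 days

Base offense level for environmental dumping: 5.
S1 applies: 5 − 2 = 3.
S2 applies (level before this adjustment is 3 < 7, so +1): 3 + 1 = 4.
S3 applies: 4 + 2 = 6.
S4 applies (level before this adjustment is 6 ≥ 5, so +4): 6 + 4 = 10.
S6 applies: 10 − 2 = 8.
S7 does not apply.
Final offense level: 8.
Criminal history: 5 prior points → Category 3 (4-9).
Level 8 falls in the 8 band.
Grid: Level 8 × Category 3 = 1110-1440 days.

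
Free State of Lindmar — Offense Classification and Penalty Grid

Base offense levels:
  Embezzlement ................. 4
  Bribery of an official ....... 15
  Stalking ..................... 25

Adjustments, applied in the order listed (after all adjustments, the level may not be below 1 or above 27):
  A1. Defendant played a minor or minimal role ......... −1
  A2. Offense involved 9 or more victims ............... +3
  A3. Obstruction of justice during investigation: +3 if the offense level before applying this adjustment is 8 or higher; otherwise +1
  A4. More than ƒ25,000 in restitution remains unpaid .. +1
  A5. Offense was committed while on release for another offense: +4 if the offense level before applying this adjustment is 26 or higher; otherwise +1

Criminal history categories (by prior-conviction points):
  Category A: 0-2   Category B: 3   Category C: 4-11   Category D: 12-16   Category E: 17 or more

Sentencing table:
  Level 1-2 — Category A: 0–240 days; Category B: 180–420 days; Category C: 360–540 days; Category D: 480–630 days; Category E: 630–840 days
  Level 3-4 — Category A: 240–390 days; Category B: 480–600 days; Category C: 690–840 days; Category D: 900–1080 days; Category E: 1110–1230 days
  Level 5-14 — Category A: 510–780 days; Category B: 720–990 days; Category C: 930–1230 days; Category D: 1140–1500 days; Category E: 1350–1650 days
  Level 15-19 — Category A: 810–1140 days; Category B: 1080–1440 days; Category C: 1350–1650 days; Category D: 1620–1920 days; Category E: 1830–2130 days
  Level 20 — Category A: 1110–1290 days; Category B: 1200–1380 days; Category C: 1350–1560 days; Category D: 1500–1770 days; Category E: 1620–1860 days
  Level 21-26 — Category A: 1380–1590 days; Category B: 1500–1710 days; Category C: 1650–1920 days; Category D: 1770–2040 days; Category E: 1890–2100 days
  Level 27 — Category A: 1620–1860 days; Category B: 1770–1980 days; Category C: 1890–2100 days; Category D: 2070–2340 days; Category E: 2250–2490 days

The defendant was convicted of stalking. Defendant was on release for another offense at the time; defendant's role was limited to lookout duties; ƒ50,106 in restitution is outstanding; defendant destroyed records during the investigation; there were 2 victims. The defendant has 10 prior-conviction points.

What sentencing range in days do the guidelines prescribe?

Base offense level for stalking: 25.
A1 applies: 25 − 1 = 24.
A2 does not apply.
A3 applies (level before this adjustment is 24 ≥ 8, so +3): 24 + 3 = 27.
A4 applies: 27 + 1 = 28.
A5 applies (level before this adjustment is 28 ≥ 26, so +4): 28 + 4 = 32.
Level 32 exceeds the maximum of 27; capped at 27.
Final offense level: 27.
Criminal history: 10 prior points → Category C (4-11).
Level 27 falls in the 27 band.
Grid: Level 27 × Category C = 1890-2100 days.

1890-2100 days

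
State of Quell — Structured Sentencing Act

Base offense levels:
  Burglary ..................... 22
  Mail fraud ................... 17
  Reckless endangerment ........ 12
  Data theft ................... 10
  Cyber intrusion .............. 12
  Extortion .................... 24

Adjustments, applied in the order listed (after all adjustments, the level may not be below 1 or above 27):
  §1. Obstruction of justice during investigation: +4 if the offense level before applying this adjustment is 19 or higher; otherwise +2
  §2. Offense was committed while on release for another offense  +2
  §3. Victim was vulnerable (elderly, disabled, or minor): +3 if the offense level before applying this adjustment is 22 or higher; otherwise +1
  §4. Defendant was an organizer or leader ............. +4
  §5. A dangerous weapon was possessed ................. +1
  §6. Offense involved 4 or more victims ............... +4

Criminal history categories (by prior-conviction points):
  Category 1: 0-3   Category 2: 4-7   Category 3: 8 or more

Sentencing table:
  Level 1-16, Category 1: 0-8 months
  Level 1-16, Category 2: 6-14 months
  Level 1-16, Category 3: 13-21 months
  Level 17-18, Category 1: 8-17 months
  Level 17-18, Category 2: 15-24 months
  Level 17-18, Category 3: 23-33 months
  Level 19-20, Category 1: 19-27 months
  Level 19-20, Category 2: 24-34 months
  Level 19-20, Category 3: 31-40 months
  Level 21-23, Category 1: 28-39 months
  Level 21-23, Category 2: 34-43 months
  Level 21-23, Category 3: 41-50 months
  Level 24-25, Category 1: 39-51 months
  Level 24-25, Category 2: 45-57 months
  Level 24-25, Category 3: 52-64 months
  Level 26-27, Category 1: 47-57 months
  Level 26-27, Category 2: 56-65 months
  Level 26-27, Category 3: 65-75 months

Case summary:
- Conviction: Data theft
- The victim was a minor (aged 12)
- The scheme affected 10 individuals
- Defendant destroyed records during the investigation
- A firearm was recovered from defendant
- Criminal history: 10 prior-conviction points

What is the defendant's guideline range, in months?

Base offense level for data theft: 10.
§1 applies (level before this adjustment is 10 < 19, so +2): 10 + 2 = 12.
§2 does not apply.
§3 applies (level before this adjustment is 12 < 22, so +1): 12 + 1 = 13.
§5 applies: 13 + 1 = 14.
§6 applies: 14 + 4 = 18.
Final offense level: 18.
Criminal history: 10 prior points → Category 3 (8+).
Level 18 falls in the 17-18 band.
Grid: Level 17-18 × Category 3 = 23-33 months.

23-33 months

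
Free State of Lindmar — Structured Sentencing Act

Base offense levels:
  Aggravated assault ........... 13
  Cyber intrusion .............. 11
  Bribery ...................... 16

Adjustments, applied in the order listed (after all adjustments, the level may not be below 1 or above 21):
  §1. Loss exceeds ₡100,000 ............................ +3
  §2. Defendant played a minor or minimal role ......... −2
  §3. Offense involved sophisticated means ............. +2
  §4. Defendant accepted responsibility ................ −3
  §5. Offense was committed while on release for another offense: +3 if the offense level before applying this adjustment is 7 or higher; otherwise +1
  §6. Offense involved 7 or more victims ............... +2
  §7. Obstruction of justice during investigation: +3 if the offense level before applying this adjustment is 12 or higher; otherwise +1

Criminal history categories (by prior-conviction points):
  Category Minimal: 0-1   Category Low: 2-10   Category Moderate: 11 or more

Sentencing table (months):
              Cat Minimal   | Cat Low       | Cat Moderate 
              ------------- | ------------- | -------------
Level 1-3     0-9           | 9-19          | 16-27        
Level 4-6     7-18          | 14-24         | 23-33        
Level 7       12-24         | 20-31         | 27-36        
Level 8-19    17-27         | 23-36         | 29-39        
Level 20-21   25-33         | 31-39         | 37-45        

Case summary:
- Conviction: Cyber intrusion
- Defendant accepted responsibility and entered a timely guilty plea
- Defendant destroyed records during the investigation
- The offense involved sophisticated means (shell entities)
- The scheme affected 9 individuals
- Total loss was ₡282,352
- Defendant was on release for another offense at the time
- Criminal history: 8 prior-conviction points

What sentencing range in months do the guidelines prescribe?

31-39 months

Base offense level for cyber intrusion: 11.
§1 applies: 11 + 3 = 14.
§3 applies: 14 + 2 = 16.
§4 applies: 16 − 3 = 13.
§5 applies (level before this adjustment is 13 ≥ 7, so +3): 13 + 3 = 16.
§6 applies: 16 + 2 = 18.
§7 applies (level before this adjustment is 18 ≥ 12, so +3): 18 + 3 = 21.
Final offense level: 21.
Criminal history: 8 prior points → Category Low (2-10).
Level 21 falls in the 20-21 band.
Grid: Level 20-21 × Category Low = 31-39 months.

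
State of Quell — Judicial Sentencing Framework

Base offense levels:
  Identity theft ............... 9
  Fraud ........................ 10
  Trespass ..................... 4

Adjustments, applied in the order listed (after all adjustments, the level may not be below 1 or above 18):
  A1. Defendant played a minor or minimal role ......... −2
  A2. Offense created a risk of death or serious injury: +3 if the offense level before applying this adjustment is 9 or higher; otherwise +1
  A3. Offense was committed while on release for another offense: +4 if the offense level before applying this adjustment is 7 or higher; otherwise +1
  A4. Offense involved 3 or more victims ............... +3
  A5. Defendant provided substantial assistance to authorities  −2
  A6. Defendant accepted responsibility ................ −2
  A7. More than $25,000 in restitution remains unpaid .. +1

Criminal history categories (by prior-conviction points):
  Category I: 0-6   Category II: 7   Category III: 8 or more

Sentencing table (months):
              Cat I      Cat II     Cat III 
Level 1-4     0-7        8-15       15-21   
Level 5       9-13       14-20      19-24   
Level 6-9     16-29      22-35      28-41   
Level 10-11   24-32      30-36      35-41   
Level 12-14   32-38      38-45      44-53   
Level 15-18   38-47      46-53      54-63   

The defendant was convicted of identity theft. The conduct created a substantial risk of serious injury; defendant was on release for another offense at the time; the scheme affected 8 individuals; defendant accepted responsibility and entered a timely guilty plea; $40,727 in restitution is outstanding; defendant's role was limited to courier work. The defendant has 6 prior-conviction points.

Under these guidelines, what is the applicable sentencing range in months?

32-38 months

Base offense level for identity theft: 9.
A1 applies: 9 − 2 = 7.
A2 applies (level before this adjustment is 7 < 9, so +1): 7 + 1 = 8.
A3 applies (level before this adjustment is 8 ≥ 7, so +4): 8 + 4 = 12.
A4 applies: 12 + 3 = 15.
A5 does not apply.
A6 applies: 15 − 2 = 13.
A7 applies: 13 + 1 = 14.
Final offense level: 14.
Criminal history: 6 prior points → Category I (0-6).
Level 14 falls in the 12-14 band.
Grid: Level 12-14 × Category I = 32-38 months.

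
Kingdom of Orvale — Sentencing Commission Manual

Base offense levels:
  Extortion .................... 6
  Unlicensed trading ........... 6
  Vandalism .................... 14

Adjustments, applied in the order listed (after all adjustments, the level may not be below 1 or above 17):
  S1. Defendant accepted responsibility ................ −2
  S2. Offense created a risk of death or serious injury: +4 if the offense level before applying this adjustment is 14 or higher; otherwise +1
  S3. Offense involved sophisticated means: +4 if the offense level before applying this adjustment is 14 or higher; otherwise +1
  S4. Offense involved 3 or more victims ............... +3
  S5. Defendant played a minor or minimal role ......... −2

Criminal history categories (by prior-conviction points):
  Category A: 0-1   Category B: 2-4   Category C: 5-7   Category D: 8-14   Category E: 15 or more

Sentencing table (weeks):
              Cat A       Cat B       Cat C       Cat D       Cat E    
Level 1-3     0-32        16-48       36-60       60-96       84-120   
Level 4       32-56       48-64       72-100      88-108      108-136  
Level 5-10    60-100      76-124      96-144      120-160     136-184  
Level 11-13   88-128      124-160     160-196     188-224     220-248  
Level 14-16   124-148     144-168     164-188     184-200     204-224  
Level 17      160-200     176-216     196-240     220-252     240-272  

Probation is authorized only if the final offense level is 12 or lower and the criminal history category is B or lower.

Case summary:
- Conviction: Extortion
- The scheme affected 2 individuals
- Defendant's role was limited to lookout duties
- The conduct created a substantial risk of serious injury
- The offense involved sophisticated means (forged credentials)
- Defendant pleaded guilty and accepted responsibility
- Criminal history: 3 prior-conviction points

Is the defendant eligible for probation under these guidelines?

Yes

Base offense level for extortion: 6.
S1 applies: 6 − 2 = 4.
S2 applies (level before this adjustment is 4 < 14, so +1): 4 + 1 = 5.
S3 applies (level before this adjustment is 5 < 14, so +1): 5 + 1 = 6.
S5 applies: 6 − 2 = 4.
Final offense level: 4.
Criminal history: 3 prior points → Category B (2-4).
Level 4 falls in the 4 band.
Grid: Level 4 × Category B = 48-64 weeks.
Probation check: level 4 ≤ 12 and category B ≤ B → eligible.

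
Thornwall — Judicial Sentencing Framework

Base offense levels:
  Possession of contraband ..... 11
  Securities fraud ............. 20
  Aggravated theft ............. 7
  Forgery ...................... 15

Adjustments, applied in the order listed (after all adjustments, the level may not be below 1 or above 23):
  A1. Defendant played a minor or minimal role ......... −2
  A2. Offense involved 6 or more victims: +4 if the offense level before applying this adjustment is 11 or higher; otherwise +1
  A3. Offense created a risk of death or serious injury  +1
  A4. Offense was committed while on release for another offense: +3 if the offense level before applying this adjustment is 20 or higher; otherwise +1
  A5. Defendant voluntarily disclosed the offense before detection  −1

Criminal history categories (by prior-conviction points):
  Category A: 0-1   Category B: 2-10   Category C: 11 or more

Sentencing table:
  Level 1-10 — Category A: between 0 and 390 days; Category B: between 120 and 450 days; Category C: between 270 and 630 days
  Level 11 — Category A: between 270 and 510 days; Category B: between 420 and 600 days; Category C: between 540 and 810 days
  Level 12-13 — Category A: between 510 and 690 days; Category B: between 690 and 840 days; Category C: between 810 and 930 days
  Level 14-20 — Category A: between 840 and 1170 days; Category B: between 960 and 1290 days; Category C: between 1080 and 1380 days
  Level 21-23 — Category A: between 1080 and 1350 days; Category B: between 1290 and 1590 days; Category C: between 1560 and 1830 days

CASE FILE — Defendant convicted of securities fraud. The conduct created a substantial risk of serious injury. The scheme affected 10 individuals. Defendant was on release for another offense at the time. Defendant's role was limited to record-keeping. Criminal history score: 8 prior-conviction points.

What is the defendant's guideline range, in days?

1290-1590 days

Base offense level for securities fraud: 20.
A1 applies: 20 − 2 = 18.
A2 applies (level before this adjustment is 18 ≥ 11, so +4): 18 + 4 = 22.
A3 applies: 22 + 1 = 23.
A4 applies (level before this adjustment is 23 ≥ 20, so +3): 23 + 3 = 26.
Level 26 exceeds the maximum of 23; capped at 23.
Final offense level: 23.
Criminal history: 8 prior points → Category B (2-10).
Level 23 falls in the 21-23 band.
Grid: Level 21-23 × Category B = 1290-1590 days.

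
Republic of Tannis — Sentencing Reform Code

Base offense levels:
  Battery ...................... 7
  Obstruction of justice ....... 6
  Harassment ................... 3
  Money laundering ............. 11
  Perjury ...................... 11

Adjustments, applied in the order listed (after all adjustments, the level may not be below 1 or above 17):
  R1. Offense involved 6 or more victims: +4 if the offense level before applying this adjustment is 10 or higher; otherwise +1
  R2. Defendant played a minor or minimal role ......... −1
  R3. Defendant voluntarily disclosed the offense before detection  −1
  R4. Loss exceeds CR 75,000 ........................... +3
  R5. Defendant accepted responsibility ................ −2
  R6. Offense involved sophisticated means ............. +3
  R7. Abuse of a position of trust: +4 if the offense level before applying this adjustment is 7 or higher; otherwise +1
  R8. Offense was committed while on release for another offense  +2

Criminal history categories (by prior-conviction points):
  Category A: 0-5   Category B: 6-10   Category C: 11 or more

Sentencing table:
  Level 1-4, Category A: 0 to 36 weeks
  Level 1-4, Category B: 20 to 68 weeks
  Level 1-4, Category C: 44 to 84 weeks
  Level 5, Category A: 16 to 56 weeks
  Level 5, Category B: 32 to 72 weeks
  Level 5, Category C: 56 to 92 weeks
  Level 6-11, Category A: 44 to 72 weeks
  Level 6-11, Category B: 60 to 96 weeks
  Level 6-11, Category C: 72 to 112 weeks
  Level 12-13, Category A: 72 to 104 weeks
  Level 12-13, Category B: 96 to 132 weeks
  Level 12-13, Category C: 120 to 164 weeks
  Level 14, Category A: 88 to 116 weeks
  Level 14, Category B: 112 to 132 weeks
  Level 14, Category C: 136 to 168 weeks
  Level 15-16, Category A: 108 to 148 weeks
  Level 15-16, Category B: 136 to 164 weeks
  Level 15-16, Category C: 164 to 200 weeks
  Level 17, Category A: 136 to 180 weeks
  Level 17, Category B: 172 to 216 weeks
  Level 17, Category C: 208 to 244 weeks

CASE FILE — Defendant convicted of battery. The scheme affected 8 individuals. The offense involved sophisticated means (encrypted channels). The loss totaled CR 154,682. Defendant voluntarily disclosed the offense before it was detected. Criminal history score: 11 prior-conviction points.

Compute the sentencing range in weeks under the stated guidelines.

120-164 weeks

Base offense level for battery: 7.
R1 applies (level before this adjustment is 7 < 10, so +1): 7 + 1 = 8.
R2 does not apply.
R3 applies: 8 − 1 = 7.
R4 applies: 7 + 3 = 10.
R6 applies: 10 + 3 = 13.
R7 does not apply.
Final offense level: 13.
Criminal history: 11 prior points → Category C (11+).
Level 13 falls in the 12-13 band.
Grid: Level 12-13 × Category C = 120-164 weeks.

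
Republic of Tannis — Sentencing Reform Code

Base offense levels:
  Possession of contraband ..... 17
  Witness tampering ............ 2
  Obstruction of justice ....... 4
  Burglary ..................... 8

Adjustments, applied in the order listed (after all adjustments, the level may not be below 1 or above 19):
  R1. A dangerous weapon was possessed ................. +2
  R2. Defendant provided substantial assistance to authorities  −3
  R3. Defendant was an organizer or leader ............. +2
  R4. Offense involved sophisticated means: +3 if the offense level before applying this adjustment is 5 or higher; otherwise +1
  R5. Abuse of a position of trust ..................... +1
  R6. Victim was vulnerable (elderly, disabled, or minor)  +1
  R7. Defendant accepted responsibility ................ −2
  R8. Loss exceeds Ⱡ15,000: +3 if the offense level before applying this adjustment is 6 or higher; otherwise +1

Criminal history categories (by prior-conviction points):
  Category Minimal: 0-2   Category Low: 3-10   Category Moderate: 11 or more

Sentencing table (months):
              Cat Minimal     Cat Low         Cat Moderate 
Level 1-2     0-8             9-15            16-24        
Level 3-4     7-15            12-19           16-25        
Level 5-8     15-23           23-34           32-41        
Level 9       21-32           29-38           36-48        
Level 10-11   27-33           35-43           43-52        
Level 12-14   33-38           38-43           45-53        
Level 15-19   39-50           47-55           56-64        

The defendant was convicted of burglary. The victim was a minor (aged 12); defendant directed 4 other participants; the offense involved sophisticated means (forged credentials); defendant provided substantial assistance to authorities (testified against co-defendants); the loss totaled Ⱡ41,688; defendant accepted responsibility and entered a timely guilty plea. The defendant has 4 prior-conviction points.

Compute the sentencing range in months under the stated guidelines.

Base offense level for burglary: 8.
R2 applies: 8 − 3 = 5.
R3 applies: 5 + 2 = 7.
R4 applies (level before this adjustment is 7 ≥ 5, so +3): 7 + 3 = 10.
R6 applies: 10 + 1 = 11.
R7 applies: 11 − 2 = 9.
R8 applies (level before this adjustment is 9 ≥ 6, so +3): 9 + 3 = 12.
Final offense level: 12.
Criminal history: 4 prior points → Category Low (3-10).
Level 12 falls in the 12-14 band.
Grid: Level 12-14 × Category Low = 38-43 months.

38-43 months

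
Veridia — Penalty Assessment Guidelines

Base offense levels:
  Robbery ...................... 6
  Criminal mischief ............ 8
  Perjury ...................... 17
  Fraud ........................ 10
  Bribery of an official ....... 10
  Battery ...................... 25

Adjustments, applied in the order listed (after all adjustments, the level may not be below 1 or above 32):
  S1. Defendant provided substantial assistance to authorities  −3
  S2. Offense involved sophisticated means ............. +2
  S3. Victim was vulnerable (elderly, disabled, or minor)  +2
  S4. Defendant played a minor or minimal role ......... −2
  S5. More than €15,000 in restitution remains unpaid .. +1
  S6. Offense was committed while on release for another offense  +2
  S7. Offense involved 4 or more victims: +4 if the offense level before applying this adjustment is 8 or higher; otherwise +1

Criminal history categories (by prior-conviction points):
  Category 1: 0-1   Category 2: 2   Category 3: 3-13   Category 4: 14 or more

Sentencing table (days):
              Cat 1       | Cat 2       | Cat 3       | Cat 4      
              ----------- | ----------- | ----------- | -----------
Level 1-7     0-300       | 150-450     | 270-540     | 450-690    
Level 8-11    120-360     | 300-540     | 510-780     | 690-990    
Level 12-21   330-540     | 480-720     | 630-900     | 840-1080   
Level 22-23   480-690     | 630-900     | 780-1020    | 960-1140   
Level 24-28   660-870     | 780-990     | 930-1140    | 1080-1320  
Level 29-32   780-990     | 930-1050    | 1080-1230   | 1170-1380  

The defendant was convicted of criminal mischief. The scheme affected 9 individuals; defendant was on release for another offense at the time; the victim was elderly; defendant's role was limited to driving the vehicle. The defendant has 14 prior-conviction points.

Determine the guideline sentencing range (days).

Base offense level for criminal mischief: 8.
S1 does not apply.
S2 does not apply.
S3 applies: 8 + 2 = 10.
S4 applies: 10 − 2 = 8.
S5 does not apply.
S6 applies: 8 + 2 = 10.
S7 applies (level before this adjustment is 10 ≥ 8, so +4): 10 + 4 = 14.
Final offense level: 14.
Criminal history: 14 prior points → Category 4 (14+).
Level 14 falls in the 12-21 band.
Grid: Level 12-21 × Category 4 = 840-1080 days.

840-1080 days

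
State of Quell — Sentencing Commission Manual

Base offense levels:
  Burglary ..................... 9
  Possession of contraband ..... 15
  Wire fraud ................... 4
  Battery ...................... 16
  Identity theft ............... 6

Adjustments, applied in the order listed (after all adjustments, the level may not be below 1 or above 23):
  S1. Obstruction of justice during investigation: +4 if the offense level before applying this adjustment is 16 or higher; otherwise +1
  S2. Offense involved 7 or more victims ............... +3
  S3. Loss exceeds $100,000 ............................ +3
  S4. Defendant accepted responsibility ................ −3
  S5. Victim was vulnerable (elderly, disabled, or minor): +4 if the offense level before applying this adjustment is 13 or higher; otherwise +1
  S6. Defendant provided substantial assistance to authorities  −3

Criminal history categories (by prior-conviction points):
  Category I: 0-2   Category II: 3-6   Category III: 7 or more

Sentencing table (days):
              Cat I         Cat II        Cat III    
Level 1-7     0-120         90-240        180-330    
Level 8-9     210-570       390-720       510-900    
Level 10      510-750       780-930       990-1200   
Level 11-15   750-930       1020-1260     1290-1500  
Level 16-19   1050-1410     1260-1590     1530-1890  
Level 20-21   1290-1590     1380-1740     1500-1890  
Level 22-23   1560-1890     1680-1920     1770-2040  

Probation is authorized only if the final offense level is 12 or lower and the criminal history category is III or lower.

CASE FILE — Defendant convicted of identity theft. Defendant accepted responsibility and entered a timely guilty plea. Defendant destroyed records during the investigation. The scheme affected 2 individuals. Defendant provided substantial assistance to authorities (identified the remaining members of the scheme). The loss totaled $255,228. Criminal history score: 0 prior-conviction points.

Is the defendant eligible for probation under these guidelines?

Base offense level for identity theft: 6.
S1 applies (level before this adjustment is 6 < 16, so +1): 6 + 1 = 7.
S3 applies: 7 + 3 = 10.
S4 applies: 10 − 3 = 7.
S5 does not apply.
S6 applies: 7 − 3 = 4.
Final offense level: 4.
Criminal history: 0 prior points → Category I (0-2).
Level 4 falls in the 1-7 band.
Grid: Level 1-7 × Category I = 0-120 days.
Probation check: level 4 ≤ 12 and category I ≤ III → eligible.

Yes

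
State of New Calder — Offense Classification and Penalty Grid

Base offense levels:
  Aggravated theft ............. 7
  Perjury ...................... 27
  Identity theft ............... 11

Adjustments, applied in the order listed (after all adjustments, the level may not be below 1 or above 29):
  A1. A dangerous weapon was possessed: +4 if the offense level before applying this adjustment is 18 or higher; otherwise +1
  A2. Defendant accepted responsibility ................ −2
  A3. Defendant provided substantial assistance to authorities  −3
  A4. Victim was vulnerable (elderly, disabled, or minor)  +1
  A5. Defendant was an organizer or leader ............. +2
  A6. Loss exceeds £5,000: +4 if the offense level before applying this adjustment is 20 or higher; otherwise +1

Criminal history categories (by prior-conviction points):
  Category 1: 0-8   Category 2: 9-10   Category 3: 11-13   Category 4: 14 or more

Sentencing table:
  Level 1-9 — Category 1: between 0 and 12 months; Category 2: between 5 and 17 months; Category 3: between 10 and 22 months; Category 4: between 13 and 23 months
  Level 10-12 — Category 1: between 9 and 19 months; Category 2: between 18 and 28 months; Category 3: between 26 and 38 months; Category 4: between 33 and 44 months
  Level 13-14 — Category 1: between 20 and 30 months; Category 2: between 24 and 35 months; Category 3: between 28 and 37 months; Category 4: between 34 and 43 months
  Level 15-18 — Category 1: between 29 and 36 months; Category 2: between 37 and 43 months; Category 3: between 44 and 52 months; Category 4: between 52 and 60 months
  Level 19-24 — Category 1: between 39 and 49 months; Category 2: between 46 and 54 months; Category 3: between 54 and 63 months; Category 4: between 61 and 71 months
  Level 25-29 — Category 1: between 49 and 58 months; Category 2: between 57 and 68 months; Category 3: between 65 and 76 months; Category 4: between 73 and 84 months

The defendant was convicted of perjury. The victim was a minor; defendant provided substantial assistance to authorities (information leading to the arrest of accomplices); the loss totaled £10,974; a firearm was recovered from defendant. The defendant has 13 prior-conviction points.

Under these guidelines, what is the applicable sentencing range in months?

65-76 months

Base offense level for perjury: 27.
A1 applies (level before this adjustment is 27 ≥ 18, so +4): 27 + 4 = 31.
A2 does not apply.
A3 applies: 31 − 3 = 28.
A4 applies: 28 + 1 = 29.
A5 does not apply.
A6 applies (level before this adjustment is 29 ≥ 20, so +4): 29 + 4 = 33.
Level 33 exceeds the maximum of 29; capped at 29.
Final offense level: 29.
Criminal history: 13 prior points → Category 3 (11-13).
Level 29 falls in the 25-29 band.
Grid: Level 25-29 × Category 3 = 65-76 months.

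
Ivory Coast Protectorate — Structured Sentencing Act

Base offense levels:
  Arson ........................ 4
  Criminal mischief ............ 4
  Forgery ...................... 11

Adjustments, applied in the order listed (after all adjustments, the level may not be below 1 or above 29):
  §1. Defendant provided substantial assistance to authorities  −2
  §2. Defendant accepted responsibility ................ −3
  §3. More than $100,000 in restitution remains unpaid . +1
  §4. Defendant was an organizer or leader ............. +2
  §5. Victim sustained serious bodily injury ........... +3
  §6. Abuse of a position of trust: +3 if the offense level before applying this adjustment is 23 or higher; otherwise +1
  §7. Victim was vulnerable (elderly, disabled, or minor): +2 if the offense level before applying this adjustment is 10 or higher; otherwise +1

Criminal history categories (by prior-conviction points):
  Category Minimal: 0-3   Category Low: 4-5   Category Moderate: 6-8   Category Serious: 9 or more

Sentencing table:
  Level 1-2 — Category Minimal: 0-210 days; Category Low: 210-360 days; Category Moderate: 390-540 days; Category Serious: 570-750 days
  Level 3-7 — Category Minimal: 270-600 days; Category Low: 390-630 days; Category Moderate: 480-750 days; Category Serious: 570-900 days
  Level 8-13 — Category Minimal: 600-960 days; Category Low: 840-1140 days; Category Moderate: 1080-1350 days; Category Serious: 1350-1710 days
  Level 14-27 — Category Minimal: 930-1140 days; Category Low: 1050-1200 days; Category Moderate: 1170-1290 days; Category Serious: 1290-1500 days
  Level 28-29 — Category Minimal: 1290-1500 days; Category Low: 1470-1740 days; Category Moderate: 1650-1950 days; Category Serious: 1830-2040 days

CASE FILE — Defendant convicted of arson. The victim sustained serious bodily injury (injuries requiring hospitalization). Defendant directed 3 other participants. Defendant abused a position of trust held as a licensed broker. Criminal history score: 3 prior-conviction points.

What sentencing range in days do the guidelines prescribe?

Base offense level for arson: 4.
§2 does not apply.
§4 applies: 4 + 2 = 6.
§5 applies: 6 + 3 = 9.
§6 applies (level before this adjustment is 9 < 23, so +1): 9 + 1 = 10.
Final offense level: 10.
Criminal history: 3 prior points → Category Minimal (0-3).
Level 10 falls in the 8-13 band.
Grid: Level 8-13 × Category Minimal = 600-960 days.

600-960 days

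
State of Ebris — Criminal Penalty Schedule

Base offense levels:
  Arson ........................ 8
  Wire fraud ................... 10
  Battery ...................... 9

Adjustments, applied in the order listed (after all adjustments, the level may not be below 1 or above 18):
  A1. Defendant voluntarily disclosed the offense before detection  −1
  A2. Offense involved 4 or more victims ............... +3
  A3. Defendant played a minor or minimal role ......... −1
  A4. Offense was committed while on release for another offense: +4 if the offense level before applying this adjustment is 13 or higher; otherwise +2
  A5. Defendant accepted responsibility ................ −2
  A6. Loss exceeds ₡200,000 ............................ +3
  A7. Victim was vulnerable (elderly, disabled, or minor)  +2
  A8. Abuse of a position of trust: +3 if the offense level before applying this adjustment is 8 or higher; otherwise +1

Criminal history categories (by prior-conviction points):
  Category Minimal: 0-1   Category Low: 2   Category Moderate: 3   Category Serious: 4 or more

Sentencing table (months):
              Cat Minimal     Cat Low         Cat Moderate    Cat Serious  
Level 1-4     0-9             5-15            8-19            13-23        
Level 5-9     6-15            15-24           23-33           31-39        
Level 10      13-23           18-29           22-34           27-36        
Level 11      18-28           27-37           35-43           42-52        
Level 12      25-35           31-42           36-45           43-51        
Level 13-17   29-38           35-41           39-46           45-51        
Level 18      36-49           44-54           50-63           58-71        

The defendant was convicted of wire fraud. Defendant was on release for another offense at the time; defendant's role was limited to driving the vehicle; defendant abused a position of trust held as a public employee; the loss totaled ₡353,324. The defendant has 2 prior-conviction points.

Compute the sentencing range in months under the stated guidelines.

Base offense level for wire fraud: 10.
A1 does not apply.
A3 applies: 10 − 1 = 9.
A4 applies (level before this adjustment is 9 < 13, so +2): 9 + 2 = 11.
A6 applies: 11 + 3 = 14.
A8 applies (level before this adjustment is 14 ≥ 8, so +3): 14 + 3 = 17.
Final offense level: 17.
Criminal history: 2 prior points → Category Low (2).
Level 17 falls in the 13-17 band.
Grid: Level 13-17 × Category Low = 35-41 months.

35-41 months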